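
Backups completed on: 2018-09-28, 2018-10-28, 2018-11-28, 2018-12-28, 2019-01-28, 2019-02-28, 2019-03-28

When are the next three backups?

The day-of-month is always 28 (30, 31, 30, 31, 31, 28 days between events).
So this recurs on the 28th of each month.
April 2019: 2019-04-28.
May 2019: 2019-05-28.
Next: June 2019 → 2019-06-28.

2019-04-28, 2019-05-28, 2019-06-28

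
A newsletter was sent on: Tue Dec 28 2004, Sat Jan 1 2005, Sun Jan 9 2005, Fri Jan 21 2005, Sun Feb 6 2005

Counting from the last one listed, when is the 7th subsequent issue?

Sun Sep 18 2005

Intervals are 4, 8, 12, 16 days — an arithmetic progression with common difference 4.
Next gap: 20 days. Sun Feb 6 2005 + 20 days = Sat Feb 26 2005.
Next gap: 24 days. Sat Feb 26 2005 + 24 days = Tue Mar 22 2005.
Next gap: 28 days. Tue Mar 22 2005 + 28 days = Tue Apr 19 2005.
Next gap: 32 days. Tue Apr 19 2005 + 32 days = Sat May 21 2005.
Next gap: 36 days. Sat May 21 2005 + 36 days = Sun Jun 26 2005.
Next gap: 40 days. Sun Jun 26 2005 + 40 days = Fri Aug 5 2005.
Next gap: 44 days. Fri Aug 5 2005 + 44 days = Sun Sep 18 2005.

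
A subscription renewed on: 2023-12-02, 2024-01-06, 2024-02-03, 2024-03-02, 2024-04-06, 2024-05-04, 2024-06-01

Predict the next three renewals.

2024-07-06, 2024-08-03, 2024-09-07

All dates are Saturdays, 35, 28, 28, 35, 28, 28 days apart.
Specifically, the 1st Saturday of each month.
1st Saturday of July 2024: 2024-07-06.
1st Saturday of August 2024: 2024-08-03.
September 2024 — 1st Saturday is 2024-09-07.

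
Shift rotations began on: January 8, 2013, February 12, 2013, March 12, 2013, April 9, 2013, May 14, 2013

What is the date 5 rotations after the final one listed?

October 8, 2013

All dates are Tuesdays, 35, 28, 28, 35 days apart.
Specifically, the 2nd Tuesday of each month.
2nd Tuesday of June 2013: June 11, 2013.
July 2013 — 2nd Tuesday is July 9, 2013.
2nd Tuesday of August 2013: August 13, 2013.
2nd Tuesday of September 2013: September 10, 2013.
October 2013 — 2nd Tuesday is October 8, 2013.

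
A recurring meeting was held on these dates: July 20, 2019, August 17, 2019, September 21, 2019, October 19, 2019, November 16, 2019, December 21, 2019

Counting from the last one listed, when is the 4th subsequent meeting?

These are Saturdays at 28- or 35-day spacing (28, 35, 28, 28, 35).
The pattern: 3rd Saturday of the month.
January 2020 — 3rd Saturday is January 18, 2020.
February 2020 — 3rd Saturday is February 15, 2020.
3rd Saturday of March 2020: March 21, 2020.
April 2020 — 3rd Saturday is April 18, 2020.

April 18, 2020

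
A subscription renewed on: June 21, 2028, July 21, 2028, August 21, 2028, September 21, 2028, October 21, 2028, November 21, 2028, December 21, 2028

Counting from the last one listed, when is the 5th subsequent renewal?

Each date is the 21st; the gaps (30, 31, 31, 30, 31, 30) track the month lengths.
The rule is the 21st of each month.
January 2029: January 21, 2029.
Next: February 2029 → February 21, 2029.
March 2029: March 21, 2029.
April 2029: April 21, 2029.
Next: May 2029 → May 21, 2029.

May 21, 2029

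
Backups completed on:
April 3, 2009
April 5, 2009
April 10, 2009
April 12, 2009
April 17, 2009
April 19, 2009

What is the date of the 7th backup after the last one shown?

May 15, 2009

Gaps: 2, 5, 2, 5, 2 days — not constant, but cyclic with period 2.
The events fall on every Friday and Sunday.
The following Friday is April 24, 2009.
Next Sunday: April 26, 2009.
The following Friday is May 1, 2009.
Next Sunday: May 3, 2009.
Next Friday: May 8, 2009.
The following Sunday is May 10, 2009.
Next Friday: May 15, 2009.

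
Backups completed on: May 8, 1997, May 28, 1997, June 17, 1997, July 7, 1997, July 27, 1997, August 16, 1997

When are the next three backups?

Gaps between consecutive events: 20, 20, 20, 20, 20 days — a constant 20-day interval.
August 16, 1997 + 20 days = September 5, 1997.
September 5, 1997 + 20 days = September 25, 1997.
September 25, 1997 + 20 days = October 15, 1997.

September 5, 1997; September 25, 1997; October 15, 1997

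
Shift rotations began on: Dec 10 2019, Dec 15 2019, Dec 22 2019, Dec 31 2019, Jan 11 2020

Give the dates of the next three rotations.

Jan 24 2020, Feb 8 2020, Feb 25 2020

The spacing grows by 2 each time: 5, 7, 9, 11 days.
Next gap: 13 days. Jan 11 2020 + 13 days = Jan 24 2020.
Next gap: 15 days. Jan 24 2020 + 15 days = Feb 8 2020.
Next gap: 17 days. Feb 8 2020 + 17 days = Feb 25 2020.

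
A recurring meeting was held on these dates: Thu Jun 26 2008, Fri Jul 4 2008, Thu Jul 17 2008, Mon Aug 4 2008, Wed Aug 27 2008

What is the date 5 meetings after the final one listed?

Thu Mar 5 2009

Intervals are 8, 13, 18, 23 days — an arithmetic progression with common difference 5.
Next gap: 28 days. Wed Aug 27 2008 + 28 days = Wed Sep 24 2008.
Next gap: 33 days. Wed Sep 24 2008 + 33 days = Mon Oct 27 2008.
Next gap: 38 days. Mon Oct 27 2008 + 38 days = Thu Dec 4 2008.
Next gap: 43 days. Thu Dec 4 2008 + 43 days = Fri Jan 16 2009.
Next gap: 48 days. Fri Jan 16 2009 + 48 days = Thu Mar 5 2009.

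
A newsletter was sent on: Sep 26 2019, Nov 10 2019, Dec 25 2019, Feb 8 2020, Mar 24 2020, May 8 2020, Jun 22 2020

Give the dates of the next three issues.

Aug 6 2020, Sep 20 2020, Nov 4 2020

The spacing is 45, 45, 45, 45, 45, 45 days — always 45 days.
Jun 22 2020 + 45 days = Aug 6 2020.
Aug 6 2020 + 45 days = Sep 20 2020.
Sep 20 2020 + 45 days = Nov 4 2020.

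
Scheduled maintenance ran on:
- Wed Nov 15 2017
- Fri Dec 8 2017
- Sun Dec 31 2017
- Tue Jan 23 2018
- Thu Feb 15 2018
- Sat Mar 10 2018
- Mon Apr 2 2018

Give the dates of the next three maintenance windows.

Every event comes 23 days after the last (23, 23, 23, 23, 23, 23).
Mon Apr 2 2018 + 23 days = Wed Apr 25 2018.
Wed Apr 25 2018 + 23 days = Fri May 18 2018.
Fri May 18 2018 + 23 days = Sun Jun 10 2018.

Wed Apr 25 2018, Fri May 18 2018, Sun Jun 10 2018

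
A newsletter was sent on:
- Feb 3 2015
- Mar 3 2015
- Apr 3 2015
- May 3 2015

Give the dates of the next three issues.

Each date is the 3rd; the gaps (28, 31, 30) track the month lengths.
The rule is the 3rd of each month.
Next: June 2015 → Jun 3 2015.
Next: July 2015 → Jul 3 2015.
Next: August 2015 → Aug 3 2015.

Jun 3 2015, Jul 3 2015, Aug 3 2015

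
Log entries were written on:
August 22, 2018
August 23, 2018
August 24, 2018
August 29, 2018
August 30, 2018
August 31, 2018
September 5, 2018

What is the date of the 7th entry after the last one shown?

September 20, 2018

Gaps: 1, 1, 5, 1, 1, 5 days — not constant, but cyclic with period 3.
The events fall on every Wednesday, Thursday and Friday.
Next Thursday: September 6, 2018.
The following Friday is September 7, 2018.
Next Wednesday: September 12, 2018.
Next Thursday: September 13, 2018.
Next Friday: September 14, 2018.
The following Wednesday is September 19, 2018.
Next Thursday: September 20, 2018.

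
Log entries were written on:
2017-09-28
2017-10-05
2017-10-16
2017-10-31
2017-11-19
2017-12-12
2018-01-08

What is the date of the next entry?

Gaps: 7, 11, 15, 19, 23, 27 days — each gap is 4 larger than the previous one.
Next gap: 31 days. 2018-01-08 + 31 days = 2018-02-08.

2018-02-08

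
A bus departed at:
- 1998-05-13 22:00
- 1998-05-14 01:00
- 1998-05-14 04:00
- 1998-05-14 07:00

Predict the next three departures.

1998-05-14 10:00, 1998-05-14 13:00, 1998-05-14 16:00

Gaps: 3, 3, 3 hours — each event is 3 hours after the previous one.
1998-05-14 07:00 + 3 h = 1998-05-14 10:00.
1998-05-14 10:00 + 3 h = 1998-05-14 13:00.
1998-05-14 13:00 + 3 h = 1998-05-14 16:00.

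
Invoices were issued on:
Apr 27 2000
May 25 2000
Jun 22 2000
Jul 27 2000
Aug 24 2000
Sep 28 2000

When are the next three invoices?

Oct 26 2000, Nov 23 2000, Dec 28 2000

These are Thursdays at 28- or 35-day spacing (28, 28, 35, 28, 35).
The pattern: 4th Thursday of the month.
4th Thursday of October 2000: Oct 26 2000.
4th Thursday of November 2000: Nov 23 2000.
4th Thursday of December 2000: Dec 28 2000.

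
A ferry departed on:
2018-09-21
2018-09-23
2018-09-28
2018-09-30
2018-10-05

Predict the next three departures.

Every event lands on a Friday or Sunday (gaps cycle 2, 5, 2, 5).
So the schedule is: every Friday and Sunday.
Next Sunday: 2018-10-07.
Next Friday: 2018-10-12.
The following Sunday is 2018-10-14.

2018-10-07, 2018-10-12, 2018-10-14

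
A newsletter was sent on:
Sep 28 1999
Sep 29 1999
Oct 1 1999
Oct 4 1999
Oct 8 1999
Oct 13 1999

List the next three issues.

Oct 19 1999, Oct 26 1999, Nov 3 1999

Intervals are 1, 2, 3, 4, 5 days — an arithmetic progression with common difference 1.
Next gap: 6 days. Oct 13 1999 + 6 days = Oct 19 1999.
Next gap: 7 days. Oct 19 1999 + 7 days = Oct 26 1999.
Next gap: 8 days. Oct 26 1999 + 8 days = Nov 3 1999.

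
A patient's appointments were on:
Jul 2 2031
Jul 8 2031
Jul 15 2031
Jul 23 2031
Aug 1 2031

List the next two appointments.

Intervals are 6, 7, 8, 9 days — an arithmetic progression with common difference 1.
Next gap: 10 days. Aug 1 2031 + 10 days = Aug 11 2031.
Next gap: 11 days. Aug 11 2031 + 11 days = Aug 22 2031.

Aug 11 2031, Aug 22 2031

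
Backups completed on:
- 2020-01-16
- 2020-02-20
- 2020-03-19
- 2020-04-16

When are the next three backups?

Gaps: 35, 28, 28 days — a mix of 28 and 35. Every date is a Thursday.
Each is the 3rd Thursday of its month.
May 2020 — 3rd Thursday is 2020-05-21.
June 2020 — 3rd Thursday is 2020-06-18.
3rd Thursday of July 2020: 2020-07-16.

2020-05-21, 2020-06-18, 2020-07-16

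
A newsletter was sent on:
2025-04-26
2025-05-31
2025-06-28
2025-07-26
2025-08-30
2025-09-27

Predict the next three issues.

2025-10-25, 2025-11-29, 2025-12-27

All Saturdays; the gaps (35, 28, 28, 35, 28) vary with month length.
This is the last Saturday of each month.
October 2025 ends with Saturday 2025-10-25.
Last Saturday of November 2025: 2025-11-29.
Last Saturday of December 2025: 2025-12-27.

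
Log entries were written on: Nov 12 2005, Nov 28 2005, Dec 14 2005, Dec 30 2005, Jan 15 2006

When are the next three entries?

Jan 31 2006, Feb 16 2006, Mar 4 2006

The spacing is 16, 16, 16, 16 days — always 16 days.
Jan 15 2006 + 16 days = Jan 31 2006.
Jan 31 2006 + 16 days = Feb 16 2006.
Feb 16 2006 + 16 days = Mar 4 2006.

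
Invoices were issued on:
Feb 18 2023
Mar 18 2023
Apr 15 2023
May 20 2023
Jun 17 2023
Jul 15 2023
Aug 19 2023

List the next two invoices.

Sep 16 2023, Oct 21 2023

All dates are Saturdays, 28, 28, 35, 28, 28, 35 days apart.
Specifically, the 3rd Saturday of each month.
September 2023 — 3rd Saturday is Sep 16 2023.
October 2023 — 3rd Saturday is Oct 21 2023.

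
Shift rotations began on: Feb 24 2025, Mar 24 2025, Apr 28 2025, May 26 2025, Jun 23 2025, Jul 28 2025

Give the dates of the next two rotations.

Gaps: 28, 35, 28, 28, 35 days — a mix of 28 and 35. Every date is a Monday.
Each is the 4th Monday of its month.
August 2025 — 4th Monday is Aug 25 2025.
September 2025 — 4th Monday is Sep 22 2025.

Aug 25 2025, Sep 22 2025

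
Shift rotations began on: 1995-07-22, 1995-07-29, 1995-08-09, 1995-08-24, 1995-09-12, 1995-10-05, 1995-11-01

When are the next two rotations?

1995-12-02, 1996-01-06

Intervals are 7, 11, 15, 19, 23, 27 days — an arithmetic progression with common difference 4.
Next gap: 31 days. 1995-11-01 + 31 days = 1995-12-02.
Next gap: 35 days. 1995-12-02 + 35 days = 1996-01-06.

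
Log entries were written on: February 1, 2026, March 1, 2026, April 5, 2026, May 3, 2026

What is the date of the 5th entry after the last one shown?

All dates are Sundays, 28, 35, 28 days apart.
Specifically, the 1st Sunday of each month.
1st Sunday of June 2026: June 7, 2026.
1st Sunday of July 2026: July 5, 2026.
August 2026 — 1st Sunday is August 2, 2026.
1st Sunday of September 2026: September 6, 2026.
October 2026 — 1st Sunday is October 4, 2026.

October 4, 2026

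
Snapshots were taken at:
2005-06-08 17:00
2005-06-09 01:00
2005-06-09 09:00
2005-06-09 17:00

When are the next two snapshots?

2005-06-10 01:00, 2005-06-10 09:00

The interval is a steady 8 hours (8, 8, 8).
2005-06-09 17:00 + 8 h = 2005-06-10 01:00.
2005-06-10 01:00 + 8 h = 2005-06-10 09:00.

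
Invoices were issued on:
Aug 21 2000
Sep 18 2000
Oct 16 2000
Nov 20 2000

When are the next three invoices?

Dec 18 2000, Jan 15 2001, Feb 19 2001

These are Mondays at 28- or 35-day spacing (28, 28, 35).
The pattern: 3rd Monday of the month.
3rd Monday of December 2000: Dec 18 2000.
January 2001 — 3rd Monday is Jan 15 2001.
3rd Monday of February 2001: Feb 19 2001.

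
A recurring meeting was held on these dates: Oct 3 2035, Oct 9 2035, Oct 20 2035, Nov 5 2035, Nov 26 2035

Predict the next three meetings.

Dec 22 2035, Jan 22 2036, Feb 27 2036

Gaps: 6, 11, 16, 21 days — each gap is 5 larger than the previous one.
Next gap: 26 days. Nov 26 2035 + 26 days = Dec 22 2035.
Next gap: 31 days. Dec 22 2035 + 31 days = Jan 22 2036.
Next gap: 36 days. Jan 22 2036 + 36 days = Feb 27 2036.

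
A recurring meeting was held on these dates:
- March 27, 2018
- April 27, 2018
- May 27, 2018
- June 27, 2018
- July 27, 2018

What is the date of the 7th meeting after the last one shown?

February 27, 2019

The day-of-month is always 27 (31, 30, 31, 30 days between events).
So this recurs on the 27th of each month.
Next: August 2018 → August 27, 2018.
September 2018: September 27, 2018.
October 2018: October 27, 2018.
November 2018: November 27, 2018.
December 2018: December 27, 2018.
Next: January 2019 → January 27, 2019.
February 2019: February 27, 2019.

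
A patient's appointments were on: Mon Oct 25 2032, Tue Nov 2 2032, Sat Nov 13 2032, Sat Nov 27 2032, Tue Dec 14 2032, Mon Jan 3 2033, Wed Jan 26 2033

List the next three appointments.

Mon Feb 21 2033, Tue Mar 22 2033, Sat Apr 23 2033

Gaps: 8, 11, 14, 17, 20, 23 days — each gap is 3 larger than the previous one.
Next gap: 26 days. Wed Jan 26 2033 + 26 days = Mon Feb 21 2033.
Next gap: 29 days. Mon Feb 21 2033 + 29 days = Tue Mar 22 2033.
Next gap: 32 days. Tue Mar 22 2033 + 32 days = Sat Apr 23 2033.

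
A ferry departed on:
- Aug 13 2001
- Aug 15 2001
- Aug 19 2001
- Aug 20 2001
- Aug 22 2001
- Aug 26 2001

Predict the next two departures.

Every event lands on a Monday or Wednesday or Sunday (gaps cycle 2, 4, 1, 2, 4).
So the schedule is: every Monday, Wednesday and Sunday.
The following Monday is Aug 27 2001.
The following Wednesday is Aug 29 2001.

Aug 27 2001, Aug 29 2001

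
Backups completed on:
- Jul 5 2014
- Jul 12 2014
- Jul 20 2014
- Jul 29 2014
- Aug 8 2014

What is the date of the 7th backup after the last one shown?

Nov 14 2014

The spacing grows by 1 each time: 7, 8, 9, 10 days.
Next gap: 11 days. Aug 8 2014 + 11 days = Aug 19 2014.
Next gap: 12 days. Aug 19 2014 + 12 days = Aug 31 2014.
Next gap: 13 days. Aug 31 2014 + 13 days = Sep 13 2014.
Next gap: 14 days. Sep 13 2014 + 14 days = Sep 27 2014.
Next gap: 15 days. Sep 27 2014 + 15 days = Oct 12 2014.
Next gap: 16 days. Oct 12 2014 + 16 days = Oct 28 2014.
Next gap: 17 days. Oct 28 2014 + 17 days = Nov 14 2014.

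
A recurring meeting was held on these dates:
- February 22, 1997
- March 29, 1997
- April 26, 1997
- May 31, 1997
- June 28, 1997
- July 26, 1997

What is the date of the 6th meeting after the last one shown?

January 31, 1998

These are Saturdays with 35, 28, 35, 28, 28-day gaps.
Each is the final Saturday of its month — March 29, 1997 is past the 28th, so '4th Saturday' doesn't fit.
August 1997 ends with Saturday August 30, 1997.
Last Saturday of September 1997: September 27, 1997.
October 1997 ends with Saturday October 25, 1997.
Last Saturday of November 1997: November 29, 1997.
Last Saturday of December 1997: December 27, 1997.
January 1998 ends with Saturday January 31, 1998.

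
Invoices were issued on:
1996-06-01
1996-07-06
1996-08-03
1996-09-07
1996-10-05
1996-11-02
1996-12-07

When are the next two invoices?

These are Saturdays at 28- or 35-day spacing (35, 28, 35, 28, 28, 35).
The pattern: 1st Saturday of the month.
1st Saturday of January 1997: 1997-01-04.
1st Saturday of February 1997: 1997-02-01.

1997-01-04, 1997-02-01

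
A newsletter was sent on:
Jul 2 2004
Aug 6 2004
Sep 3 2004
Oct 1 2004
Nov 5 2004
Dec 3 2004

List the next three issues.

All dates are Fridays, 35, 28, 28, 35, 28 days apart.
Specifically, the 1st Friday of each month.
January 2005 — 1st Friday is Jan 7 2005.
1st Friday of February 2005: Feb 4 2005.
1st Friday of March 2005: Mar 4 2005.

Jan 7 2005, Feb 4 2005, Mar 4 2005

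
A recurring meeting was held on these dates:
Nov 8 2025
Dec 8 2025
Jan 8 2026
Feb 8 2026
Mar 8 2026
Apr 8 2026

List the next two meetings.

The day-of-month is always 8 (30, 31, 31, 28, 31 days between events).
So this recurs on the 8th of each month.
Next: May 2026 → May 8 2026.
June 2026: Jun 8 2026.

May 8 2026, Jun 8 2026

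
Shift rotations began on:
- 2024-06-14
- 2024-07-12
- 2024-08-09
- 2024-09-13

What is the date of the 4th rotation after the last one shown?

These are Fridays at 28- or 35-day spacing (28, 28, 35).
The pattern: 2nd Friday of the month.
October 2024 — 2nd Friday is 2024-10-11.
November 2024 — 2nd Friday is 2024-11-08.
December 2024 — 2nd Friday is 2024-12-13.
January 2025 — 2nd Friday is 2025-01-10.

2025-01-10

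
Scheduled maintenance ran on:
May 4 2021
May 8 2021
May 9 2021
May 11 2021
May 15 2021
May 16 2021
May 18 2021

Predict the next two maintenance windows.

Every event lands on a Tuesday or Saturday or Sunday (gaps cycle 4, 1, 2, 4, 1, 2).
So the schedule is: every Tuesday, Saturday and Sunday.
Next Saturday: May 22 2021.
The following Sunday is May 23 2021.

May 22 2021, May 23 2021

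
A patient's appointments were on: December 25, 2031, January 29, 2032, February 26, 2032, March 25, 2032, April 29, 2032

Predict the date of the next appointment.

These are Thursdays with 35, 28, 28, 35-day gaps.
Each is the final Thursday of its month — January 29, 2032 is past the 28th, so '4th Thursday' doesn't fit.
May 2032 ends with Thursday May 27, 2032.

May 27, 2032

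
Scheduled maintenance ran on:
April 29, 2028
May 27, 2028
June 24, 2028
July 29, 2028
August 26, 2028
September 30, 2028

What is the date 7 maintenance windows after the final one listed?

April 28, 2029

All Saturdays; the gaps (28, 28, 35, 28, 35) vary with month length.
This is the last Saturday of each month.
October 2028 ends with Saturday October 28, 2028.
November 2028 ends with Saturday November 25, 2028.
Last Saturday of December 2028: December 30, 2028.
Last Saturday of January 2029: January 27, 2029.
February 2029 ends with Saturday February 24, 2029.
March 2029 ends with Saturday March 31, 2029.
Last Saturday of April 2029: April 28, 2029.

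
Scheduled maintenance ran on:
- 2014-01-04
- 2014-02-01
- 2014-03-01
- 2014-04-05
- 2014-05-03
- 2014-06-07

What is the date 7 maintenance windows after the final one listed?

Gaps: 28, 28, 35, 28, 35 days — a mix of 28 and 35. Every date is a Saturday.
Each is the 1st Saturday of its month.
July 2014 — 1st Saturday is 2014-07-05.
1st Saturday of August 2014: 2014-08-02.
September 2014 — 1st Saturday is 2014-09-06.
October 2014 — 1st Saturday is 2014-10-04.
1st Saturday of November 2014: 2014-11-01.
1st Saturday of December 2014: 2014-12-06.
1st Saturday of January 2015: 2015-01-03.

2015-01-03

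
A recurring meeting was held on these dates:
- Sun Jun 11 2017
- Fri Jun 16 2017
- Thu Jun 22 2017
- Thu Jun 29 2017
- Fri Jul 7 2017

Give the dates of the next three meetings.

Sun Jul 16 2017, Wed Jul 26 2017, Sun Aug 6 2017

The spacing grows by 1 each time: 5, 6, 7, 8 days.
Next gap: 9 days. Fri Jul 7 2017 + 9 days = Sun Jul 16 2017.
Next gap: 10 days. Sun Jul 16 2017 + 10 days = Wed Jul 26 2017.
Next gap: 11 days. Wed Jul 26 2017 + 11 days = Sun Aug 6 2017.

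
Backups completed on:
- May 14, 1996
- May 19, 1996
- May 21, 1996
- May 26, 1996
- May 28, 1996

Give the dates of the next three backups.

June 2, 1996; June 4, 1996; June 9, 1996

Every event lands on a Tuesday or Sunday (gaps cycle 5, 2, 5, 2).
So the schedule is: every Tuesday and Sunday.
The following Sunday is June 2, 1996.
The following Tuesday is June 4, 1996.
The following Sunday is June 9, 1996.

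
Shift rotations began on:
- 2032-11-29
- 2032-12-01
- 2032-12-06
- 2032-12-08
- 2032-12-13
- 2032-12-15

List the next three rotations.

Gaps: 2, 5, 2, 5, 2 days — not constant, but cyclic with period 2.
The events fall on every Monday and Wednesday.
Next Monday: 2032-12-20.
The following Wednesday is 2032-12-22.
Next Monday: 2032-12-27.

2032-12-20, 2032-12-22, 2032-12-27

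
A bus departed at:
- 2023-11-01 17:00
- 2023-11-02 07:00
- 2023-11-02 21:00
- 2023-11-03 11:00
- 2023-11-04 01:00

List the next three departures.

Spacing: 14, 14, 14, 14 h — constant 14 h.
2023-11-04 01:00 + 14 h = 2023-11-04 15:00.
2023-11-04 15:00 + 14 h = 2023-11-05 05:00.
2023-11-05 05:00 + 14 h = 2023-11-05 19:00.

2023-11-04 15:00, 2023-11-05 05:00, 2023-11-05 19:00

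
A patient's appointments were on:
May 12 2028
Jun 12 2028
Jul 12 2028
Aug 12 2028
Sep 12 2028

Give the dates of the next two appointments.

Each date is the 12th; the gaps (31, 30, 31, 31) track the month lengths.
The rule is the 12th of each month.
October 2028: Oct 12 2028.
November 2028: Nov 12 2028.

Oct 12 2028, Nov 12 2028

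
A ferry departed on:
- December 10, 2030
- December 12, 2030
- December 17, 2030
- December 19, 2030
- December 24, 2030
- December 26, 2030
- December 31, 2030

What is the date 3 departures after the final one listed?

The gap pattern 2, 5, 2, 5, 2, 5 repeats every 2 events.
These are the Tuesdays and Thursdays of each week.
Next Thursday: January 2, 2031.
Next Tuesday: January 7, 2031.
The following Thursday is January 9, 2031.

January 9, 2031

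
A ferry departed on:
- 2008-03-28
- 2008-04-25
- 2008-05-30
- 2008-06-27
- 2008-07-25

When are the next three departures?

Every date is a Friday; gaps 28, 35, 28, 28 days.
Each is the last Friday of its month (at least one falls on the 29th or later, ruling out '4th Friday').
August 2008 ends with Friday 2008-08-29.
Last Friday of September 2008: 2008-09-26.
Last Friday of October 2008: 2008-10-31.

2008-08-29, 2008-09-26, 2008-10-31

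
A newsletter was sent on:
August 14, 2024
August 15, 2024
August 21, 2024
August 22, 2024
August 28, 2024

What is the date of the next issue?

August 29, 2024

Every event lands on a Wednesday or Thursday (gaps cycle 1, 6, 1, 6).
So the schedule is: every Wednesday and Thursday.
The following Thursday is August 29, 2024.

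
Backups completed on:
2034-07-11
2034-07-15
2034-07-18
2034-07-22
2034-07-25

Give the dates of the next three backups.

2034-07-29, 2034-08-01, 2034-08-05

The gap pattern 4, 3, 4, 3 repeats every 2 events.
These are the Tuesdays and Saturdays of each week.
Next Saturday: 2034-07-29.
The following Tuesday is 2034-08-01.
The following Saturday is 2034-08-05.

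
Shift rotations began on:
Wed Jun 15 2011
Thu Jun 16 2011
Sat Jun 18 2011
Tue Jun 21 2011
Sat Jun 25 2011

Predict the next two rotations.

Thu Jun 30 2011, Wed Jul 6 2011

Gaps: 1, 2, 3, 4 days — each gap is 1 larger than the previous one.
Next gap: 5 days. Sat Jun 25 2011 + 5 days = Thu Jun 30 2011.
Next gap: 6 days. Thu Jun 30 2011 + 6 days = Wed Jul 6 2011.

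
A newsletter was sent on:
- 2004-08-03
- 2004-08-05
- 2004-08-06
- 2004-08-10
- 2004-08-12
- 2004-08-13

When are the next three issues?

Gaps: 2, 1, 4, 2, 1 days — not constant, but cyclic with period 3.
The events fall on every Tuesday, Thursday and Friday.
The following Tuesday is 2004-08-17.
The following Thursday is 2004-08-19.
Next Friday: 2004-08-20.

2004-08-17, 2004-08-19, 2004-08-20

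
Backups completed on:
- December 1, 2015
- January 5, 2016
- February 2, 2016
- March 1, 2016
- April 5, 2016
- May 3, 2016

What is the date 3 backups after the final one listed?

August 2, 2016

Gaps: 35, 28, 28, 35, 28 days — a mix of 28 and 35. Every date is a Tuesday.
Each is the 1st Tuesday of its month.
June 2016 — 1st Tuesday is June 7, 2016.
July 2016 — 1st Tuesday is July 5, 2016.
1st Tuesday of August 2016: August 2, 2016.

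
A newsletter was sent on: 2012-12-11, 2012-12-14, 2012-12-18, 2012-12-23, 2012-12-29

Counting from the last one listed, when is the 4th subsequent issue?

2013-02-01

The spacing grows by 1 each time: 3, 4, 5, 6 days.
Next gap: 7 days. 2012-12-29 + 7 days = 2013-01-05.
Next gap: 8 days. 2013-01-05 + 8 days = 2013-01-13.
Next gap: 9 days. 2013-01-13 + 9 days = 2013-01-22.
Next gap: 10 days. 2013-01-22 + 10 days = 2013-02-01.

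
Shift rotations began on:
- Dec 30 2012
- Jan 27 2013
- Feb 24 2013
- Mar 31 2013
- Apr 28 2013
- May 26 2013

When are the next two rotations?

These are Sundays with 28, 28, 35, 28, 28-day gaps.
Each is the final Sunday of its month — Dec 30 2012 is past the 28th, so '4th Sunday' doesn't fit.
June 2013 ends with Sunday Jun 30 2013.
July 2013 ends with Sunday Jul 28 2013.

Jun 30 2013, Jul 28 2013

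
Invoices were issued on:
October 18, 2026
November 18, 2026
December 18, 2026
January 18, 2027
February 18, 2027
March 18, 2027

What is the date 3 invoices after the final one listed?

Each date is the 18th; the gaps (31, 30, 31, 31, 28) track the month lengths.
The rule is the 18th of each month.
Next: April 2027 → April 18, 2027.
Next: May 2027 → May 18, 2027.
June 2027: June 18, 2027.

June 18, 2027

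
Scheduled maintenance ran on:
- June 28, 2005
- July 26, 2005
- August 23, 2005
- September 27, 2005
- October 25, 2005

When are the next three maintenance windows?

November 22, 2005; December 27, 2005; January 24, 2006

All dates are Tuesdays, 28, 28, 35, 28 days apart.
Specifically, the 4th Tuesday of each month.
4th Tuesday of November 2005: November 22, 2005.
4th Tuesday of December 2005: December 27, 2005.
4th Tuesday of January 2006: January 24, 2006.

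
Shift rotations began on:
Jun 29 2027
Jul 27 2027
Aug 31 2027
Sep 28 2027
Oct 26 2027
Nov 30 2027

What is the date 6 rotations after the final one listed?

May 30 2028

These are Tuesdays with 28, 35, 28, 28, 35-day gaps.
Each is the final Tuesday of its month — Jun 29 2027 is past the 28th, so '4th Tuesday' doesn't fit.
Last Tuesday of December 2027: Dec 28 2027.
Last Tuesday of January 2028: Jan 25 2028.
February 2028 ends with Tuesday Feb 29 2028.
March 2028 ends with Tuesday Mar 28 2028.
Last Tuesday of April 2028: Apr 25 2028.
May 2028 ends with Tuesday May 30 2028.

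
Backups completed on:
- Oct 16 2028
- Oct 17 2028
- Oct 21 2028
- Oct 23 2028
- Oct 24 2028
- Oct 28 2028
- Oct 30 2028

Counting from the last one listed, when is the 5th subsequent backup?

Every event lands on a Monday or Tuesday or Saturday (gaps cycle 1, 4, 2, 1, 4, 2).
So the schedule is: every Monday, Tuesday and Saturday.
Next Tuesday: Oct 31 2028.
The following Saturday is Nov 4 2028.
The following Monday is Nov 6 2028.
Next Tuesday: Nov 7 2028.
The following Saturday is Nov 11 2028.

Nov 11 2028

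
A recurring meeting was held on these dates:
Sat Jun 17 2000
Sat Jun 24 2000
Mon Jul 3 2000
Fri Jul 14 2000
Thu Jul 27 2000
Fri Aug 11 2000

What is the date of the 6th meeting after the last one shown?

Gaps: 7, 9, 11, 13, 15 days — each gap is 2 larger than the previous one.
Next gap: 17 days. Fri Aug 11 2000 + 17 days = Mon Aug 28 2000.
Next gap: 19 days. Mon Aug 28 2000 + 19 days = Sat Sep 16 2000.
Next gap: 21 days. Sat Sep 16 2000 + 21 days = Sat Oct 7 2000.
Next gap: 23 days. Sat Oct 7 2000 + 23 days = Mon Oct 30 2000.
Next gap: 25 days. Mon Oct 30 2000 + 25 days = Fri Nov 24 2000.
Next gap: 27 days. Fri Nov 24 2000 + 27 days = Thu Dec 21 2000.

Thu Dec 21 2000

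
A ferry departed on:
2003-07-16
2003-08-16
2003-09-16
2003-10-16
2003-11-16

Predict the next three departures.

The day-of-month is always 16 (31, 31, 30, 31 days between events).
So this recurs on the 16th of each month.
December 2003: 2003-12-16.
Next: January 2004 → 2004-01-16.
February 2004: 2004-02-16.

2003-12-16, 2004-01-16, 2004-02-16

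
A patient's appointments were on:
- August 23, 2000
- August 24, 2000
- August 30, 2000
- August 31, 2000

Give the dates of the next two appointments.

The gap pattern 1, 6, 1 repeats every 2 events.
These are the Wednesdays and Thursdays of each week.
The following Wednesday is September 6, 2000.
The following Thursday is September 7, 2000.

September 6, 2000; September 7, 2000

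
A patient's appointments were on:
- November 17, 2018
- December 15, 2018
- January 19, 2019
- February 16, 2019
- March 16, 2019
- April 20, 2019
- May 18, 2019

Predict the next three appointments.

All dates are Saturdays, 28, 35, 28, 28, 35, 28 days apart.
Specifically, the 3rd Saturday of each month.
3rd Saturday of June 2019: June 15, 2019.
3rd Saturday of July 2019: July 20, 2019.
3rd Saturday of August 2019: August 17, 2019.

June 15, 2019; July 20, 2019; August 17, 2019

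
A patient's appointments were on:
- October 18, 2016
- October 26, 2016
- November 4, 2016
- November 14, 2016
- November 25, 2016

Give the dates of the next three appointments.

December 7, 2016; December 20, 2016; January 3, 2017

Gaps: 8, 9, 10, 11 days — each gap is 1 larger than the previous one.
Next gap: 12 days. November 25, 2016 + 12 days = December 7, 2016.
Next gap: 13 days. December 7, 2016 + 13 days = December 20, 2016.
Next gap: 14 days. December 20, 2016 + 14 days = January 3, 2017.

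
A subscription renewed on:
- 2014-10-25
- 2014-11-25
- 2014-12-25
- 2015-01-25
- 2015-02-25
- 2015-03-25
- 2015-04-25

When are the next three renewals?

2015-05-25, 2015-06-25, 2015-07-25

Each date is the 25th; the gaps (31, 30, 31, 31, 28, 31) track the month lengths.
The rule is the 25th of each month.
May 2015: 2015-05-25.
Next: June 2015 → 2015-06-25.
Next: July 2015 → 2015-07-25.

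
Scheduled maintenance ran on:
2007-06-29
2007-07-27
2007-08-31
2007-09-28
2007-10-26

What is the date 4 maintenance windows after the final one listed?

Every date is a Friday; gaps 28, 35, 28, 28 days.
Each is the last Friday of its month (at least one falls on the 29th or later, ruling out '4th Friday').
Last Friday of November 2007: 2007-11-30.
December 2007 ends with Friday 2007-12-28.
Last Friday of January 2008: 2008-01-25.
Last Friday of February 2008: 2008-02-29.

2008-02-29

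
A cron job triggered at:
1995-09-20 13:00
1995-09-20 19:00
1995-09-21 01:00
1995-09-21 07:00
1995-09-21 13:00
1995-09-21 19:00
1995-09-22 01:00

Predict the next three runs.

1995-09-22 07:00, 1995-09-22 13:00, 1995-09-22 19:00

Gaps: 6, 6, 6, 6, 6, 6 hours — each event is 6 hours after the previous one.
1995-09-22 01:00 + 6 h = 1995-09-22 07:00.
1995-09-22 07:00 + 6 h = 1995-09-22 13:00.
1995-09-22 13:00 + 6 h = 1995-09-22 19:00.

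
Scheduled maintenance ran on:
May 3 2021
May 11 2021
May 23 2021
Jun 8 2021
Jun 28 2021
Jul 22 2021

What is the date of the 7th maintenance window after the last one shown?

The spacing grows by 4 each time: 8, 12, 16, 20, 24 days.
Next gap: 28 days. Jul 22 2021 + 28 days = Aug 19 2021.
Next gap: 32 days. Aug 19 2021 + 32 days = Sep 20 2021.
Next gap: 36 days. Sep 20 2021 + 36 days = Oct 26 2021.
Next gap: 40 days. Oct 26 2021 + 40 days = Dec 5 2021.
Next gap: 44 days. Dec 5 2021 + 44 days = Jan 18 2022.
Next gap: 48 days. Jan 18 2022 + 48 days = Mar 7 2022.
Next gap: 52 days. Mar 7 2022 + 52 days = Apr 28 2022.

Apr 28 2022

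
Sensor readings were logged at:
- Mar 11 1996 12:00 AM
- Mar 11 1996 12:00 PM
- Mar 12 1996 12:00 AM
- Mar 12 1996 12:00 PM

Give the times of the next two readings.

Spacing: 12, 12, 12 h — constant 12 h.
Mar 12 1996 12:00 PM + 12 h = Mar 13 1996 12:00 AM.
Mar 13 1996 12:00 AM + 12 h = Mar 13 1996 12:00 PM.

Mar 13 1996 12:00 AM, Mar 13 1996 12:00 PM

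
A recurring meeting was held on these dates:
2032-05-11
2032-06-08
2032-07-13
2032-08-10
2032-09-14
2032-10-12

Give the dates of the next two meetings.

These are Tuesdays at 28- or 35-day spacing (28, 35, 28, 35, 28).
The pattern: 2nd Tuesday of the month.
November 2032 — 2nd Tuesday is 2032-11-09.
December 2032 — 2nd Tuesday is 2032-12-14.

2032-11-09, 2032-12-14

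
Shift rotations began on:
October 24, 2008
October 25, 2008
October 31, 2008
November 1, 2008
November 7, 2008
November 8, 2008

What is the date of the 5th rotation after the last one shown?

November 28, 2008

Gaps: 1, 6, 1, 6, 1 days — not constant, but cyclic with period 2.
The events fall on every Friday and Saturday.
Next Friday: November 14, 2008.
The following Saturday is November 15, 2008.
The following Friday is November 21, 2008.
The following Saturday is November 22, 2008.
The following Friday is November 28, 2008.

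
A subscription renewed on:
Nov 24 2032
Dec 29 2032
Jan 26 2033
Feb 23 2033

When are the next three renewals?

All Wednesdays; the gaps (35, 28, 28) vary with month length.
This is the last Wednesday of each month.
Last Wednesday of March 2033: Mar 30 2033.
April 2033 ends with Wednesday Apr 27 2033.
Last Wednesday of May 2033: May 25 2033.

Mar 30 2033, Apr 27 2033, May 25 2033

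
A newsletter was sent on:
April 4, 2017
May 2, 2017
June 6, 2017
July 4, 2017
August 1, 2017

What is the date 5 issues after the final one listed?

These are Tuesdays at 28- or 35-day spacing (28, 35, 28, 28).
The pattern: 1st Tuesday of the month.
September 2017 — 1st Tuesday is September 5, 2017.
October 2017 — 1st Tuesday is October 3, 2017.
1st Tuesday of November 2017: November 7, 2017.
1st Tuesday of December 2017: December 5, 2017.
January 2018 — 1st Tuesday is January 2, 2018.

January 2, 2018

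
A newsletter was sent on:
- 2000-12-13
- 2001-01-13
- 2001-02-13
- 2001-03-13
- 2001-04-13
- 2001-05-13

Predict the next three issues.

Gaps: 31, 31, 28, 31, 30 days — not constant. Every event is on the 13th of the month.
Pattern: the 13th of each month.
June 2001: 2001-06-13.
July 2001: 2001-07-13.
August 2001: 2001-08-13.

2001-06-13, 2001-07-13, 2001-08-13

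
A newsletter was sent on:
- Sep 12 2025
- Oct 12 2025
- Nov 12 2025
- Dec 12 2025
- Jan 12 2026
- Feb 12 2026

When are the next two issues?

The day-of-month is always 12 (30, 31, 30, 31, 31 days between events).
So this recurs on the 12th of each month.
Next: March 2026 → Mar 12 2026.
April 2026: Apr 12 2026.

Mar 12 2026, Apr 12 2026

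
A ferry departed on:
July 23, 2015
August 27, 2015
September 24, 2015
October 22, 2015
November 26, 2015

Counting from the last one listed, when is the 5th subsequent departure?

All dates are Thursdays, 35, 28, 28, 35 days apart.
Specifically, the 4th Thursday of each month.
4th Thursday of December 2015: December 24, 2015.
January 2016 — 4th Thursday is January 28, 2016.
February 2016 — 4th Thursday is February 25, 2016.
4th Thursday of March 2016: March 24, 2016.
4th Thursday of April 2016: April 28, 2016.

April 28, 2016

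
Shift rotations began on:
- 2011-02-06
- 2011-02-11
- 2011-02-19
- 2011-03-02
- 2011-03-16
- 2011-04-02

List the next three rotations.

2011-04-22, 2011-05-15, 2011-06-10

The spacing grows by 3 each time: 5, 8, 11, 14, 17 days.
Next gap: 20 days. 2011-04-02 + 20 days = 2011-04-22.
Next gap: 23 days. 2011-04-22 + 23 days = 2011-05-15.
Next gap: 26 days. 2011-05-15 + 26 days = 2011-06-10.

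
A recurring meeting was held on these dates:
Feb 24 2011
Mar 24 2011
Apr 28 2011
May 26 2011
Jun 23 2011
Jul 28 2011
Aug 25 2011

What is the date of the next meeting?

All dates are Thursdays, 28, 35, 28, 28, 35, 28 days apart.
Specifically, the 4th Thursday of each month.
September 2011 — 4th Thursday is Sep 22 2011.

Sep 22 2011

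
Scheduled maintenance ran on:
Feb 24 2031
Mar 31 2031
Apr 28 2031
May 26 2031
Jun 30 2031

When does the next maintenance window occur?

Jul 28 2031

All Mondays; the gaps (35, 28, 28, 35) vary with month length.
This is the last Monday of each month.
Last Monday of July 2031: Jul 28 2031.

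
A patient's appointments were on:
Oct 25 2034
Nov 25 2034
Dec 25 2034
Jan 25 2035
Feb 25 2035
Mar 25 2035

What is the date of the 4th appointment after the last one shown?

Jul 25 2035

Each date is the 25th; the gaps (31, 30, 31, 31, 28) track the month lengths.
The rule is the 25th of each month.
April 2035: Apr 25 2035.
Next: May 2035 → May 25 2035.
June 2035: Jun 25 2035.
July 2035: Jul 25 2035.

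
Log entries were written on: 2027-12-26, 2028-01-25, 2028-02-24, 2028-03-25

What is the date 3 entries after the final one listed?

2028-06-23

Every event comes 30 days after the last (30, 30, 30).
2028-03-25 + 30 days = 2028-04-24.
2028-04-24 + 30 days = 2028-05-24.
2028-05-24 + 30 days = 2028-06-23.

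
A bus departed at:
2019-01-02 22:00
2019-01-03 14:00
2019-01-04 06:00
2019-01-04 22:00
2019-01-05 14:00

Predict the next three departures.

2019-01-06 06:00, 2019-01-06 22:00, 2019-01-07 14:00

The interval is a steady 16 hours (16, 16, 16, 16).
2019-01-05 14:00 + 16 h = 2019-01-06 06:00.
2019-01-06 06:00 + 16 h = 2019-01-06 22:00.
2019-01-06 22:00 + 16 h = 2019-01-07 14:00.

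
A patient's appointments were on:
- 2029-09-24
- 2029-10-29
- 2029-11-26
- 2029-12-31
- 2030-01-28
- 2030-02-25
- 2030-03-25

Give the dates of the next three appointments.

All Mondays; the gaps (35, 28, 35, 28, 28, 28) vary with month length.
This is the last Monday of each month.
April 2030 ends with Monday 2030-04-29.
Last Monday of May 2030: 2030-05-27.
Last Monday of June 2030: 2030-06-24.

2030-04-29, 2030-05-27, 2030-06-24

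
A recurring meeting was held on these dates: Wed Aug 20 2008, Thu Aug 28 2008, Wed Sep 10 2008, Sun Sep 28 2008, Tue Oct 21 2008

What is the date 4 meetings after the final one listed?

Thu Mar 12 2009

The spacing grows by 5 each time: 8, 13, 18, 23 days.
Next gap: 28 days. Tue Oct 21 2008 + 28 days = Tue Nov 18 2008.
Next gap: 33 days. Tue Nov 18 2008 + 33 days = Sun Dec 21 2008.
Next gap: 38 days. Sun Dec 21 2008 + 38 days = Wed Jan 28 2009.
Next gap: 43 days. Wed Jan 28 2009 + 43 days = Thu Mar 12 2009.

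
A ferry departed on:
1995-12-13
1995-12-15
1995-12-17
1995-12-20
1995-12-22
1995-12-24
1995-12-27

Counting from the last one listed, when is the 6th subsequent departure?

Gaps: 2, 2, 3, 2, 2, 3 days — not constant, but cyclic with period 3.
The events fall on every Wednesday, Friday and Sunday.
Next Friday: 1995-12-29.
The following Sunday is 1995-12-31.
Next Wednesday: 1996-01-03.
The following Friday is 1996-01-05.
Next Sunday: 1996-01-07.
Next Wednesday: 1996-01-10.

1996-01-10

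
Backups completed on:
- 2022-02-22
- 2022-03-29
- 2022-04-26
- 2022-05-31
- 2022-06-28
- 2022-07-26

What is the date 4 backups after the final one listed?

2022-11-29

Every date is a Tuesday; gaps 35, 28, 35, 28, 28 days.
Each is the last Tuesday of its month (at least one falls on the 29th or later, ruling out '4th Tuesday').
Last Tuesday of August 2022: 2022-08-30.
September 2022 ends with Tuesday 2022-09-27.
October 2022 ends with Tuesday 2022-10-25.
Last Tuesday of November 2022: 2022-11-29.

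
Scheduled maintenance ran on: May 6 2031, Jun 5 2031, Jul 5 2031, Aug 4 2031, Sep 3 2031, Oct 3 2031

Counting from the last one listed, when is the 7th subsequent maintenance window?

Apr 30 2032

The spacing is 30, 30, 30, 30, 30 days — always 30 days.
Oct 3 2031 + 30 days = Nov 2 2031.
Nov 2 2031 + 30 days = Dec 2 2031.
Dec 2 2031 + 30 days = Jan 1 2032.
Jan 1 2032 + 30 days = Jan 31 2032.
Jan 31 2032 + 30 days = Mar 1 2032.
Mar 1 2032 + 30 days = Mar 31 2032.
Mar 31 2032 + 30 days = Apr 30 2032.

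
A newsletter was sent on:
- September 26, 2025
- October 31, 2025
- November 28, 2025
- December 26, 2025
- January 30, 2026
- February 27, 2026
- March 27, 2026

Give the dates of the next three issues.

Every date is a Friday; gaps 35, 28, 28, 35, 28, 28 days.
Each is the last Friday of its month (at least one falls on the 29th or later, ruling out '4th Friday').
Last Friday of April 2026: April 24, 2026.
May 2026 ends with Friday May 29, 2026.
June 2026 ends with Friday June 26, 2026.

April 24, 2026; May 29, 2026; June 26, 2026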